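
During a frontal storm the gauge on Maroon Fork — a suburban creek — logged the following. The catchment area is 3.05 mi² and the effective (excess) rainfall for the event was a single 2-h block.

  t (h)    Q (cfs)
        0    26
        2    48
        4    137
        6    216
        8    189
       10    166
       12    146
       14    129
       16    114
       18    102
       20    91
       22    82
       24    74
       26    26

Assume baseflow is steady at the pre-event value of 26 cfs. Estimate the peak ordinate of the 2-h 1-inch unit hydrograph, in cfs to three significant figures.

Direct runoff: 0.0, 22.0, 111.0, 190.0, 163.0, 140.0, 120.0, 103.0, 88.0, 76.0, 65.0, 56.0, 48.0, 0.0 cfs; ΣQ_DR = 1182 cfs, peak = 190.0 cfs.
Runoff depth d = ΣQ_DR·Δt / A = 1182 × 7200 / (3.05 mi²) = 1.201 in.
The 1-inch UH is the DRH scaled by (1 in)/d, so U_p = 190.0 × 1/1.201 = 158 cfs.

U_p ≈ 158 cfs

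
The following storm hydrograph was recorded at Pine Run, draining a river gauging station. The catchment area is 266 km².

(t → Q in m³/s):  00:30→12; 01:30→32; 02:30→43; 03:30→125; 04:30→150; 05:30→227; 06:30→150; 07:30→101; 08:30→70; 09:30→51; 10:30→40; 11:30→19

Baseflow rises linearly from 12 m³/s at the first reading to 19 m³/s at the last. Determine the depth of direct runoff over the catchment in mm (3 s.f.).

d ≈ 11.3 mm

Direct runoff: 0.00, 19.36, 29.73, 111.09, 135.45, 211.82, 134.18, 84.55, 52.91, 33.27, 21.64, 0.00 m³/s; ΣQ_DR = 834.0 m³/s.
V = ΣQ_DR · Δt = 834.0 × 3600 s = 3.002 × 10^6 m³.
Over A = 266 km², depth = V / A = 11.3 mm.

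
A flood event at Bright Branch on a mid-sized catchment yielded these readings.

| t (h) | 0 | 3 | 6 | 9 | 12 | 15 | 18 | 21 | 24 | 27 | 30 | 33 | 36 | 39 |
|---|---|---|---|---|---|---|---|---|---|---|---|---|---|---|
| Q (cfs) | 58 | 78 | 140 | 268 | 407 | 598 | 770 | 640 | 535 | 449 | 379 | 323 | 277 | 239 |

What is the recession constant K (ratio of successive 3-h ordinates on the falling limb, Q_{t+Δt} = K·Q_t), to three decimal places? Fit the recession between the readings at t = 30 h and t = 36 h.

K ≈ 0.855

Using the recession-limb readings at t = 30 h and t = 36 h: Q falls from 379 to 277 cfs over 2 intervals.
K = (Q₂/Q₁)^(1/2) = (277/379)^(1/2) = 0.855.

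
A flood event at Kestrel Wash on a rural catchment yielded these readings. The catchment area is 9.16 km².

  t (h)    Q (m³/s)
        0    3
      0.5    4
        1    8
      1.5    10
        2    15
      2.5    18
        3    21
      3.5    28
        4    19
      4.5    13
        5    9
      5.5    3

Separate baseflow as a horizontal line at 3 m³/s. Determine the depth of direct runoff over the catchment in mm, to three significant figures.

Direct runoff: 0.0, 1.0, 5.0, 7.0, 12.0, 15.0, 18.0, 25.0, 16.0, 10.0, 6.0, 0.0 m³/s; ΣQ_DR = 115.0 m³/s.
V = ΣQ_DR · Δt = 115.0 × 1800 s = 2.070 × 10^5 m³.
Over A = 9.16 km², depth = V / A = 22.6 mm.

d ≈ 22.6 mm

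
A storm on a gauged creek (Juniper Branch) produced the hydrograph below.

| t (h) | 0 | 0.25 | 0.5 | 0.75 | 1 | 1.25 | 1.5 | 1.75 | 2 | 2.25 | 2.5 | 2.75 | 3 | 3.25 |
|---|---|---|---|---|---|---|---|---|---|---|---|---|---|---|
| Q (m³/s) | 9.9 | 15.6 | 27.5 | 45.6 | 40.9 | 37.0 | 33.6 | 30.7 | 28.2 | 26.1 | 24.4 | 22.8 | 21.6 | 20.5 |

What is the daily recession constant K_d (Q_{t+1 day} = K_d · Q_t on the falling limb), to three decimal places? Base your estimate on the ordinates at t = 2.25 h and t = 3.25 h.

Between t = 2.25 h and t = 3.25 h the flow falls from 26.1 to 20.5 m³/s over 4×0.25 h = 1 h.
Per-interval ratio K = (20.5/26.1)^(1/4) = 0.9414; K_d = K^(24/0.25) = 0.003.

K_d ≈ 0.003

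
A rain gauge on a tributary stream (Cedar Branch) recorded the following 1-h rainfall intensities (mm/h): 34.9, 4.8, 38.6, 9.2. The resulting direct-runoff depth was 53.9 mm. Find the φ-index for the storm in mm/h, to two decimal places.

Only the 2 blocks with intensity above φ contribute runoff: 34.9, 38.6 mm/h.
Σ(I−φ)·Δt = d  ⇒  (34.9+38.6 − 2φ)·1 = 53.9
φ = (73.50 − 53.9/1) / 2 = 9.80 mm/h.

φ ≈ 9.80 mm/h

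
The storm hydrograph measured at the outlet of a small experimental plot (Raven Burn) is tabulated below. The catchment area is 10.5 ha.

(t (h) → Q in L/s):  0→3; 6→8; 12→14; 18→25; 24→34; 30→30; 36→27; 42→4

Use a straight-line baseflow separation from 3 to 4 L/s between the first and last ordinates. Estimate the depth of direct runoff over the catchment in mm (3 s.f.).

d ≈ 24.1 mm

Direct runoff: 0.00, 4.86, 10.71, 21.57, 30.43, 26.29, 23.14, 0.00 L/s; ΣQ_DR = 117.0 L/s.
V = ΣQ_DR · Δt = 117.0 × 21600 s = 2.527 × 10^6 L.
Over A = 10.5 ha, depth = V / A = 24.1 mm.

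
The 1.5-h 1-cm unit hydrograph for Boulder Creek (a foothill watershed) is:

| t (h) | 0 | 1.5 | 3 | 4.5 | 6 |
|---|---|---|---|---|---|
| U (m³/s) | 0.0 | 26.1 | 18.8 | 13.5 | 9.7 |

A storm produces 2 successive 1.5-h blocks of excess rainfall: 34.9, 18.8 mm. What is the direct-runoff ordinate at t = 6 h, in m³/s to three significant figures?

By discrete convolution, Q_j = Σ (P_i / 10 mm) · U_{j−i}.
At t = 6 h (j=4): Q = (34.9/10)·9.7 + (18.8/10)·13.5 = 59.2 m³/s.

Q ≈ 59.2 m³/s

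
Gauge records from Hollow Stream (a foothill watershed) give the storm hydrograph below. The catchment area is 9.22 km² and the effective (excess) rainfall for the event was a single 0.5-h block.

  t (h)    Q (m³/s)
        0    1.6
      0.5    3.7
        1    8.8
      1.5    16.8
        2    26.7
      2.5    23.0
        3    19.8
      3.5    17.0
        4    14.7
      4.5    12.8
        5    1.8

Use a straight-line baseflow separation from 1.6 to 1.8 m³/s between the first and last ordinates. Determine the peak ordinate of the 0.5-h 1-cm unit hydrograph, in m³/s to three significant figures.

Direct runoff: 0.00, 2.08, 7.16, 15.14, 25.02, 21.30, 18.08, 15.26, 12.94, 11.02, 0.00 m³/s; ΣQ_DR = 128.0 m³/s, peak = 25.02 m³/s.
Runoff depth d = ΣQ_DR·Δt / A = 128.0 × 1800 / (9.22 km²) = 24.99 mm.
The 1-cm UH is the DRH scaled by (10 mm)/d, so U_p = 25.02 × 10/24.99 = 10.0 m³/s.

U_p ≈ 10.0 m³/s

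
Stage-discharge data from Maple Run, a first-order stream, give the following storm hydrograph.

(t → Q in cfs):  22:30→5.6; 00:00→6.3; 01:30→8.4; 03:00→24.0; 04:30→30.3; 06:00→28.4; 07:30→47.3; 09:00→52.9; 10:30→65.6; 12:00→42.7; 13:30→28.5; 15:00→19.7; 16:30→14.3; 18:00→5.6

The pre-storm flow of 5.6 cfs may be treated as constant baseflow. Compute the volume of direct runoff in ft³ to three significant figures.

Direct-runoff ordinates (Q − Q_b): 0.0, 0.7, 2.8, 18.4, 24.7, 22.8, 41.7, 47.3, 60.0, 37.1, 22.9, 14.1, 8.7, 0.0 cfs.
ΣQ_DR = 301.2 cfs.
With Δt = 1.5 h = 5400 s, V = ΣQ_DR · Δt = 301.2 × 5400 = 1.63 × 10^6 ft³.

V ≈ 1.63 × 10^6 ft³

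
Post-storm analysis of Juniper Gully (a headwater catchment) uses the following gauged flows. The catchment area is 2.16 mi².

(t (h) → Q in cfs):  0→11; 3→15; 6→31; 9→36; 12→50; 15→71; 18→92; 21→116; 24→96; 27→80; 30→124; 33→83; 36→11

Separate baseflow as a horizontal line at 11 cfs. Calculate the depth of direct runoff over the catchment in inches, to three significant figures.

d ≈ 1.45 in

Direct runoff: 0.0, 4.0, 20.0, 25.0, 39.0, 60.0, 81.0, 105.0, 85.0, 69.0, 113.0, 72.0, 0.0 cfs; ΣQ_DR = 673.0 cfs.
V = ΣQ_DR · Δt = 673.0 × 10800 s = 7.268 × 10^6 ft³.
Over A = 2.16 mi², depth = V / A = 1.45 in.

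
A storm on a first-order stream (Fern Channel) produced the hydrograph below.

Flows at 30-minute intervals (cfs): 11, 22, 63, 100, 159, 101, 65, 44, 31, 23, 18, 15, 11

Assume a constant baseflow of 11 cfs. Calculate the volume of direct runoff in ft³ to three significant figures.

V ≈ 9.36 × 10^5 ft³

Direct-runoff ordinates (Q − Q_b): 0.0, 11.0, 52.0, 89.0, 148.0, 90.0, 54.0, 33.0, 20.0, 12.0, 7.0, 4.0, 0.0 cfs.
ΣQ_DR = 520.0 cfs.
With Δt = 0.5 h = 1800 s, V = ΣQ_DR · Δt = 520.0 × 1800 = 9.36 × 10^5 ft³.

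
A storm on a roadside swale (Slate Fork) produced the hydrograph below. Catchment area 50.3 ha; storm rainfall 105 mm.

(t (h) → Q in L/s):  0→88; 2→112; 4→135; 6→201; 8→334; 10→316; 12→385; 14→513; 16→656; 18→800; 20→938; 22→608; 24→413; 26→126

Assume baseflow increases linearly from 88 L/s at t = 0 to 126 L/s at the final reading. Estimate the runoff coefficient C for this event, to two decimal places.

C ≈ 0.56

ΣQ_DR = 4127 L/s; V = ΣQ_DR·Δt = 2.971 × 10^7 L.
Runoff depth d = V / A = 59.07 mm.
C = d / P = 59.07 / 105 = 0.56.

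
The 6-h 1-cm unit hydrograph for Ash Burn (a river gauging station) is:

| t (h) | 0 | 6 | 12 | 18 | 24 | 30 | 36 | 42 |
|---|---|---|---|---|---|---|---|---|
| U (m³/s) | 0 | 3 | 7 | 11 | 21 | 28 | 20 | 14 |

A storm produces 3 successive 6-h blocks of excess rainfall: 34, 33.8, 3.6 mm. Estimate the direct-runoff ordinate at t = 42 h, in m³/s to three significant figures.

Q ≈ 125 m³/s

By discrete convolution, Q_j = Σ (P_i / 10 mm) · U_{j−i}.
At t = 42 h (j=7): Q = (34/10)·14 + (33.8/10)·20 + (3.6/10)·28 = 125 m³/s.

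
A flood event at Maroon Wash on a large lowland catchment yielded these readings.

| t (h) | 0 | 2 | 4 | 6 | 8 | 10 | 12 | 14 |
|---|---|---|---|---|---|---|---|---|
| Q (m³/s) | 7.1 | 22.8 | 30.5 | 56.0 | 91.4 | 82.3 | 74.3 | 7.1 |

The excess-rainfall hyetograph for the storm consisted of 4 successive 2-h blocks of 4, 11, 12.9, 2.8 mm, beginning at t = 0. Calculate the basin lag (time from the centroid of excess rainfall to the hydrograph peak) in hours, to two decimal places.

t_L ≈ 4.06 h

Centroid of excess rainfall: t_c = Σ P_i·t̄_i / ΣP_i = 3.9446 h (block centres at 1, 3, 5, 7 h).
Hydrograph peak occurs at t = 8 h, so basin lag t_L = 8 − 3.9446 = 4.06 h.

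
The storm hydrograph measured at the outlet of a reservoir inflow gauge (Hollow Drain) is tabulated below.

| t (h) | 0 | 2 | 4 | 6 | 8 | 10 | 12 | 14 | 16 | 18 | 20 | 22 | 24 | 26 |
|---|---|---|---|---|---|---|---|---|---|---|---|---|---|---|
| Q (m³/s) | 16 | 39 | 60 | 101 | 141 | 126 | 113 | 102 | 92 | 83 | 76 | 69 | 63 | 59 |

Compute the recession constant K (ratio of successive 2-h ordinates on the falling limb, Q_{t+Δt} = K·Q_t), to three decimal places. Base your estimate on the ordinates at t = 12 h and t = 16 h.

Using the recession-limb readings at t = 12 h and t = 16 h: Q falls from 113 to 92 m³/s over 2 intervals.
K = (Q₂/Q₁)^(1/2) = (92/113)^(1/2) = 0.902.

K ≈ 0.902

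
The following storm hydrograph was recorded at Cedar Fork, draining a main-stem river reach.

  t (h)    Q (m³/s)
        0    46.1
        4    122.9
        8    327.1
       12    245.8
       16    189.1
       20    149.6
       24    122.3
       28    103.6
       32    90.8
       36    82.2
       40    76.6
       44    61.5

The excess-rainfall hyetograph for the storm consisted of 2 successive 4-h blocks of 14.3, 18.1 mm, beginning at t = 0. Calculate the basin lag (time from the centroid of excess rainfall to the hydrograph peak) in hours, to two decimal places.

Centroid of excess rainfall: t_c = Σ P_i·t̄_i / ΣP_i = 4.2346 h (block centres at 2, 6 h).
Hydrograph peak occurs at t = 8 h, so basin lag t_L = 8 − 4.2346 = 3.77 h.

t_L ≈ 3.77 h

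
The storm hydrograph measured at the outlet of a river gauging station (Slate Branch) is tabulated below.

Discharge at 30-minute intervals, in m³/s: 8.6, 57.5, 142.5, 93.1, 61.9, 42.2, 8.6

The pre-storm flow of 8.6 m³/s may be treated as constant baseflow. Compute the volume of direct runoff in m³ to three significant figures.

V ≈ 6.38 × 10^5 m³

Direct-runoff ordinates (Q − Q_b): 0.0, 48.9, 133.9, 84.5, 53.3, 33.6, 0.0 m³/s.
ΣQ_DR = 354.2 m³/s.
With Δt = 0.5 h = 1800 s, V = ΣQ_DR · Δt = 354.2 × 1800 = 6.38 × 10^5 m³.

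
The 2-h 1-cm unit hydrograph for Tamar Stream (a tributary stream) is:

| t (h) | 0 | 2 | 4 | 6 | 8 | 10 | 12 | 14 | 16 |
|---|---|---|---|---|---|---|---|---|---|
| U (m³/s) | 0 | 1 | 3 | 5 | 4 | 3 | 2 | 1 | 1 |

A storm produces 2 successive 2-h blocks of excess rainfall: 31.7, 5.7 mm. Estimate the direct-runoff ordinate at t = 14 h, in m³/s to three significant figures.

Q ≈ 4.31 m³/s

By discrete convolution, Q_j = Σ (P_i / 10 mm) · U_{j−i}.
At t = 14 h (j=7): Q = (31.7/10)·1 + (5.7/10)·2 = 4.31 m³/s.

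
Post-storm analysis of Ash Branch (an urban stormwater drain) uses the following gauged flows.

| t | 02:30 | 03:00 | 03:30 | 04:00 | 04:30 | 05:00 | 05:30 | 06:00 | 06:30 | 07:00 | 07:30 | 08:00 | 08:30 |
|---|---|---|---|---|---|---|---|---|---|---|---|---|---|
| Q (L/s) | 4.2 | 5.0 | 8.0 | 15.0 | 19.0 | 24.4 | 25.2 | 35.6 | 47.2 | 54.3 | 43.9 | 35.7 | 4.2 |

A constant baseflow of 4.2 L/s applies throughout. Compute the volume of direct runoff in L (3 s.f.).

V ≈ 4.81 × 10^5 L

Direct-runoff ordinates (Q − Q_b): 0.0, 0.8, 3.8, 10.8, 14.8, 20.2, 21.0, 31.4, 43.0, 50.1, 39.7, 31.5, 0.0 L/s.
ΣQ_DR = 267.1 L/s.
With Δt = 0.5 h = 1800 s, V = ΣQ_DR · Δt = 267.1 × 1800 = 4.81 × 10^5 L.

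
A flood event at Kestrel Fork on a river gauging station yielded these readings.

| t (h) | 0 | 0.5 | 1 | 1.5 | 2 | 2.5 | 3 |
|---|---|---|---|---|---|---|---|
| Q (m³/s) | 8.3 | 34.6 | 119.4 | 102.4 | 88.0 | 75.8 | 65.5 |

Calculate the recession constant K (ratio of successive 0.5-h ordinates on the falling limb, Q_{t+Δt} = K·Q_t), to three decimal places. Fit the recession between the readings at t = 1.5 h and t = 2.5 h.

Using the recession-limb readings at t = 1.5 h and t = 2.5 h: Q falls from 102.4 to 75.8 m³/s over 2 intervals.
K = (Q₂/Q₁)^(1/2) = (75.8/102.4)^(1/2) = 0.860.

K ≈ 0.860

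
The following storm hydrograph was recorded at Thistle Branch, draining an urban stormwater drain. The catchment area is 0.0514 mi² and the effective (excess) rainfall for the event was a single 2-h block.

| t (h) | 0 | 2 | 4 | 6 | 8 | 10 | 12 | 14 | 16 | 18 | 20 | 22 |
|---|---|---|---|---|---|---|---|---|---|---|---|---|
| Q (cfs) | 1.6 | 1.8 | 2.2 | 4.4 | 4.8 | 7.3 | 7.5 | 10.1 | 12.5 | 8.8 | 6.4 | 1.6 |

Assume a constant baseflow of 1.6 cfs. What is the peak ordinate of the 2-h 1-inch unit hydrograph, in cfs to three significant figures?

U_p ≈ 3.63 cfs

Direct runoff: 0.0, 0.2, 0.6, 2.8, 3.2, 5.7, 5.9, 8.5, 10.9, 7.2, 4.8, 0.0 cfs; ΣQ_DR = 49.80 cfs, peak = 10.9 cfs.
Runoff depth d = ΣQ_DR·Δt / A = 49.80 × 7200 / (0.0514 mi²) = 3.003 in.
The 1-inch UH is the DRH scaled by (1 in)/d, so U_p = 10.9 × 1/3.003 = 3.63 cfs.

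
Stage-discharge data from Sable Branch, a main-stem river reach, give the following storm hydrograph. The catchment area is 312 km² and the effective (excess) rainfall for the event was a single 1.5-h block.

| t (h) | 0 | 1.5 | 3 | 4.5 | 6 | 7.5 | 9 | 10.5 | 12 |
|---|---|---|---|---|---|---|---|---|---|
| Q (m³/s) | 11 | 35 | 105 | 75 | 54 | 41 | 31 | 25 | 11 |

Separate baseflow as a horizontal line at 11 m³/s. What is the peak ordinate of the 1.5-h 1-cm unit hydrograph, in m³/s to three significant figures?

U_p ≈ 188 m³/s

Direct runoff: 0.0, 24.0, 94.0, 64.0, 43.0, 30.0, 20.0, 14.0, 0.0 m³/s; ΣQ_DR = 289.0 m³/s, peak = 94.0 m³/s.
Runoff depth d = ΣQ_DR·Δt / A = 289.0 × 5400 / (312 km²) = 5.002 mm.
The 1-cm UH is the DRH scaled by (10 mm)/d, so U_p = 94.0 × 10/5.002 = 188 m³/s.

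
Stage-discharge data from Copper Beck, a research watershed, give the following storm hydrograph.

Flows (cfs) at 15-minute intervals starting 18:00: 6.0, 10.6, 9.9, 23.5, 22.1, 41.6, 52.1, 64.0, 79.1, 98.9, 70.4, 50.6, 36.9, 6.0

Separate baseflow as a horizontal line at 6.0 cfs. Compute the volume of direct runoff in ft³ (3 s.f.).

V ≈ 4.39 × 10^5 ft³

Direct-runoff ordinates (Q − Q_b): 0.0, 4.6, 3.9, 17.5, 16.1, 35.6, 46.1, 58.0, 73.1, 92.9, 64.4, 44.6, 30.9, 0.0 cfs.
ΣQ_DR = 487.7 cfs.
With Δt = 0.25 h = 900 s, V = ΣQ_DR · Δt = 487.7 × 900 = 4.39 × 10^5 ft³.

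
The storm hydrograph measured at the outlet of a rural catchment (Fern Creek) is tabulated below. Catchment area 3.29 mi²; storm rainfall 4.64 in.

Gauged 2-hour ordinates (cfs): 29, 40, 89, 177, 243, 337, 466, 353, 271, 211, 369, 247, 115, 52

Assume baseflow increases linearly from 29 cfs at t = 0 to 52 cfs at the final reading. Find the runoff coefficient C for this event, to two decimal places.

C ≈ 0.49

ΣQ_DR = 2432 cfs; V = ΣQ_DR·Δt = 1.751 × 10^7 ft³.
Runoff depth d = V / A = 2.291 in.
C = d / P = 2.291 / 4.64 = 0.49.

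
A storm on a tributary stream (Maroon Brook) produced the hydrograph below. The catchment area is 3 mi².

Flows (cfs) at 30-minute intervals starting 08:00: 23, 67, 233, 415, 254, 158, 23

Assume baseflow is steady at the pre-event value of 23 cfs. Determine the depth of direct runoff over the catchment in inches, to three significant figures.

Direct runoff: 0.0, 44.0, 210.0, 392.0, 231.0, 135.0, 0.0 cfs; ΣQ_DR = 1012 cfs.
V = ΣQ_DR · Δt = 1012 × 1800 s = 1.822 × 10^6 ft³.
Over A = 3 mi², depth = V / A = 0.261 in.

d ≈ 0.261 in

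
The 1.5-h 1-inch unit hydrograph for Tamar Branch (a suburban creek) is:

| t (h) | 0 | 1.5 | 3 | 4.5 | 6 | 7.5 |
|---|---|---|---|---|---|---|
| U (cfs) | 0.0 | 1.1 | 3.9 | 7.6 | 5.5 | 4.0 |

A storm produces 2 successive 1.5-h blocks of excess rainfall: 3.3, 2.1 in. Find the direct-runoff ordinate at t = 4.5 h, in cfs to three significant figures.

Q ≈ 33.3 cfs

By discrete convolution, Q_j = Σ (P_i / 1 in) · U_{j−i}.
At t = 4.5 h (j=3): Q = (3.3/1)·7.6 + (2.1/1)·3.9 = 33.3 cfs.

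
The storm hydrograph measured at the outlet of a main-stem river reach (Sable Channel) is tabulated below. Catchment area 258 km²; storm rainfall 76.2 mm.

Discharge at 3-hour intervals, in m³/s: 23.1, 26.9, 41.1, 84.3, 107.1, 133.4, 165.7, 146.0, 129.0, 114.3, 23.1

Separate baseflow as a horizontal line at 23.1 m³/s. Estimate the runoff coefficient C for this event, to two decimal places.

C ≈ 0.41

ΣQ_DR = 739.9 m³/s; V = ΣQ_DR·Δt = 7.991 × 10^6 m³.
Runoff depth d = V / A = 30.97 mm.
C = d / P = 30.97 / 76.2 = 0.41.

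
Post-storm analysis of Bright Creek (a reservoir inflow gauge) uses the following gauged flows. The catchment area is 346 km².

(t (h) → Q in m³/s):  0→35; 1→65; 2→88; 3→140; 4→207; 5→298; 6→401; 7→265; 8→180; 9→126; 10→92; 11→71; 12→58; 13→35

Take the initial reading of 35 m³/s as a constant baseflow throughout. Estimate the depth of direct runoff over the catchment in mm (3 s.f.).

Direct runoff: 0.0, 30.0, 53.0, 105.0, 172.0, 263.0, 366.0, 230.0, 145.0, 91.0, 57.0, 36.0, 23.0, 0.0 m³/s; ΣQ_DR = 1571 m³/s.
V = ΣQ_DR · Δt = 1571 × 3600 s = 5.656 × 10^6 m³.
Over A = 346 km², depth = V / A = 16.3 mm.

d ≈ 16.3 mm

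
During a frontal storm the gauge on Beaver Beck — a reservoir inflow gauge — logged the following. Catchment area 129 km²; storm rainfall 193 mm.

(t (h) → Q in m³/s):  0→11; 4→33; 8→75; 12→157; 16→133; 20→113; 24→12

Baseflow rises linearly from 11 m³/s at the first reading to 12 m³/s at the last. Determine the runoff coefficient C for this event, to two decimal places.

ΣQ_DR = 453.5 m³/s; V = ΣQ_DR·Δt = 6.530 × 10^6 m³.
Runoff depth d = V / A = 50.62 mm.
C = d / P = 50.62 / 193 = 0.26.

C ≈ 0.26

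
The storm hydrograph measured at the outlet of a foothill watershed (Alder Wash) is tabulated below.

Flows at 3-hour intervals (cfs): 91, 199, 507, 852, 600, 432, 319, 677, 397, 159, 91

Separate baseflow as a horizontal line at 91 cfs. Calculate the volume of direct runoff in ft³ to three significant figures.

V ≈ 3.59 × 10^7 ft³

Direct-runoff ordinates (Q − Q_b): 0.0, 108.0, 416.0, 761.0, 509.0, 341.0, 228.0, 586.0, 306.0, 68.0, 0.0 cfs.
ΣQ_DR = 3323 cfs.
With Δt = 3 h = 10800 s, V = ΣQ_DR · Δt = 3323 × 10800 = 3.59 × 10^7 ft³.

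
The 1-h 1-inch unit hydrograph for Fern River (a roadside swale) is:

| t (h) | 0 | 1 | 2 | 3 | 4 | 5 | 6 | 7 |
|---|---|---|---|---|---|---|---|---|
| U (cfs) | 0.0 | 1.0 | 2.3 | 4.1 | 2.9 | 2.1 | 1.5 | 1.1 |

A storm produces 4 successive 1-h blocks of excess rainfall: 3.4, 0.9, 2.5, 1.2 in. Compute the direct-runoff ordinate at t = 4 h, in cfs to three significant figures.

By discrete convolution, Q_j = Σ (P_i / 1 in) · U_{j−i}.
At t = 4 h (j=4): Q = (3.4/1)·2.9 + (0.9/1)·4.1 + (2.5/1)·2.3 + (1.2/1)·1.0 = 20.5 cfs.

Q ≈ 20.5 cfs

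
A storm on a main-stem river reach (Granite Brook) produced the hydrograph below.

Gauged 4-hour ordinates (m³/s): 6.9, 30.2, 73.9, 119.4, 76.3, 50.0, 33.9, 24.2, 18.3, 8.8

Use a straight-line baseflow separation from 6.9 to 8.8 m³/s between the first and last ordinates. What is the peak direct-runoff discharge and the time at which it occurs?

Q_p = 111.87 m³/s at t = 12 h

Subtracting baseflow gives direct-runoff ordinates: 0.00, 23.09, 66.58, 111.87, 68.56, 42.04, 25.73, 15.82, 9.71, 0.00 m³/s.
The maximum is 111.87 m³/s, occurring at the reading for t = 12 h.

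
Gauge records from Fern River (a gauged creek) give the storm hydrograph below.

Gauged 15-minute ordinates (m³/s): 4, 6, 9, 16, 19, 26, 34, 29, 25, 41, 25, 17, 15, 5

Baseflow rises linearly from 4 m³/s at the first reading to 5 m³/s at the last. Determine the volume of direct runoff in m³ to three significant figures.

Direct-runoff ordinates (Q − Q_b): 0.00, 1.92, 4.85, 11.77, 14.69, 21.62, 29.54, 24.46, 20.38, 36.31, 20.23, 12.15, 10.08, 0.00 m³/s.
ΣQ_DR = 208.0 m³/s.
With Δt = 0.25 h = 900 s, V = ΣQ_DR · Δt = 208.0 × 900 = 1.87 × 10^5 m³.

V ≈ 1.87 × 10^5 m³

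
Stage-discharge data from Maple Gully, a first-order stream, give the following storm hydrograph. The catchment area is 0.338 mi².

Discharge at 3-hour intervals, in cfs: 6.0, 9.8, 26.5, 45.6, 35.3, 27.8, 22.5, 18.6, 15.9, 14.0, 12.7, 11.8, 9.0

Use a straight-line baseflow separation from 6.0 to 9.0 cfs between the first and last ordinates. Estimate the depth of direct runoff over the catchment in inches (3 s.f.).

Direct runoff: 0.00, 3.55, 20.00, 38.85, 28.30, 20.55, 15.00, 10.85, 7.90, 5.75, 4.20, 3.05, 0.00 cfs; ΣQ_DR = 158.0 cfs.
V = ΣQ_DR · Δt = 158.0 × 10800 s = 1.706 × 10^6 ft³.
Over A = 0.338 mi², depth = V / A = 2.17 in.

d ≈ 2.17 in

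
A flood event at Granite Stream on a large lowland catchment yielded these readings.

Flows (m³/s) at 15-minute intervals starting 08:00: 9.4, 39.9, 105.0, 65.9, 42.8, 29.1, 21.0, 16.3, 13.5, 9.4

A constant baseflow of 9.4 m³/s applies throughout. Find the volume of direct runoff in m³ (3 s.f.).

V ≈ 2.32 × 10^5 m³

Direct-runoff ordinates (Q − Q_b): 0.0, 30.5, 95.6, 56.5, 33.4, 19.7, 11.6, 6.9, 4.1, 0.0 m³/s.
ΣQ_DR = 258.3 m³/s.
With Δt = 0.25 h = 900 s, V = ΣQ_DR · Δt = 258.3 × 900 = 2.32 × 10^5 m³.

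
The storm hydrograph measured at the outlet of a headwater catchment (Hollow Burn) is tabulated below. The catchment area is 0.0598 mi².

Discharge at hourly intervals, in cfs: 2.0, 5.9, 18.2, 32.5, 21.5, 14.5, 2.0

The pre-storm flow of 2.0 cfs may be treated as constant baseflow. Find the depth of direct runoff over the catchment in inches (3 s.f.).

Direct runoff: 0.0, 3.9, 16.2, 30.5, 19.5, 12.5, 0.0 cfs; ΣQ_DR = 82.60 cfs.
V = ΣQ_DR · Δt = 82.60 × 3600 s = 2.974 × 10^5 ft³.
Over A = 0.0598 mi², depth = V / A = 2.14 in.

d ≈ 2.14 in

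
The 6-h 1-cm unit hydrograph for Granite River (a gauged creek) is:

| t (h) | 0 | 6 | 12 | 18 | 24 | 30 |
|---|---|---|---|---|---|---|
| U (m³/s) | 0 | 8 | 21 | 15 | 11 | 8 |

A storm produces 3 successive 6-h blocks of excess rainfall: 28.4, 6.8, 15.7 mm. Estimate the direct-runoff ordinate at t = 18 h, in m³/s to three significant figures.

Q ≈ 69.4 m³/s

By discrete convolution, Q_j = Σ (P_i / 10 mm) · U_{j−i}.
At t = 18 h (j=3): Q = (28.4/10)·15 + (6.8/10)·21 + (15.7/10)·8 = 69.4 m³/s.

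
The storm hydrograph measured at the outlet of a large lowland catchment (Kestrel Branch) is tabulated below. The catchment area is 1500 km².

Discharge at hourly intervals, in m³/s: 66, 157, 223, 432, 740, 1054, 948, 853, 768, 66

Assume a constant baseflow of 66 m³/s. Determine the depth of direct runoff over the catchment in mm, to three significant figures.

d ≈ 11.2 mm

Direct runoff: 0.0, 91.0, 157.0, 366.0, 674.0, 988.0, 882.0, 787.0, 702.0, 0.0 m³/s; ΣQ_DR = 4647 m³/s.
V = ΣQ_DR · Δt = 4647 × 3600 s = 1.673 × 10^7 m³.
Over A = 1500 km², depth = V / A = 11.2 mm.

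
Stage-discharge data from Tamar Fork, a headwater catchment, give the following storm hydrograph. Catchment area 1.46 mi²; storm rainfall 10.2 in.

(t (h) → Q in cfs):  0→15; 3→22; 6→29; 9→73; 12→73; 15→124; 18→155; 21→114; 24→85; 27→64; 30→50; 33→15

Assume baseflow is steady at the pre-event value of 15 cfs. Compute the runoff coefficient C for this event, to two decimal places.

C ≈ 0.20

ΣQ_DR = 639.0 cfs; V = ΣQ_DR·Δt = 6.901 × 10^6 ft³.
Runoff depth d = V / A = 2.035 in.
C = d / P = 2.035 / 10.2 = 0.20.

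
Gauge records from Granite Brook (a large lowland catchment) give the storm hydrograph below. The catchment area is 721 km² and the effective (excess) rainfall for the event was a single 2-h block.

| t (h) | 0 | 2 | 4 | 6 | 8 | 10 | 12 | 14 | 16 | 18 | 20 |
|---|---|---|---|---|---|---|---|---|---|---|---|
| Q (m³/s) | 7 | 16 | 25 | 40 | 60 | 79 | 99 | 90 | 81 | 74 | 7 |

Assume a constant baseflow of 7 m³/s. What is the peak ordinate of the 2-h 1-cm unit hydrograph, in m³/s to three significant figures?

Direct runoff: 0.0, 9.0, 18.0, 33.0, 53.0, 72.0, 92.0, 83.0, 74.0, 67.0, 0.0 m³/s; ΣQ_DR = 501.0 m³/s, peak = 92.0 m³/s.
Runoff depth d = ΣQ_DR·Δt / A = 501.0 × 7200 / (721 km²) = 5.003 mm.
The 1-cm UH is the DRH scaled by (10 mm)/d, so U_p = 92.0 × 10/5.003 = 184 m³/s.

U_p ≈ 184 m³/s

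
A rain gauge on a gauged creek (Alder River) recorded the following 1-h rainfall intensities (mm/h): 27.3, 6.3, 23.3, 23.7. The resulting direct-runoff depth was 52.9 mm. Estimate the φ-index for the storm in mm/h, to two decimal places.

φ ≈ 7.13 mm/h

Only the 3 blocks with intensity above φ contribute runoff: 27.3, 23.3, 23.7 mm/h.
Σ(I−φ)·Δt = d  ⇒  (27.3+23.3+23.7 − 3φ)·1 = 52.9
φ = (74.30 − 52.9/1) / 3 = 7.13 mm/h.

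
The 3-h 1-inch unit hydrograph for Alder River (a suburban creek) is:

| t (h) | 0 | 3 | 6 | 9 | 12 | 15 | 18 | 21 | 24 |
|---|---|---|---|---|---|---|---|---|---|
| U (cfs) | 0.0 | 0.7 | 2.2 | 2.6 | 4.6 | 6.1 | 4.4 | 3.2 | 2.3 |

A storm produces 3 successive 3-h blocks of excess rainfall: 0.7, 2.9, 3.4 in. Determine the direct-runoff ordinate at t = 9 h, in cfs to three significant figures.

Q ≈ 10.6 cfs

By discrete convolution, Q_j = Σ (P_i / 1 in) · U_{j−i}.
At t = 9 h (j=3): Q = (0.7/1)·2.6 + (2.9/1)·2.2 + (3.4/1)·0.7 = 10.6 cfs.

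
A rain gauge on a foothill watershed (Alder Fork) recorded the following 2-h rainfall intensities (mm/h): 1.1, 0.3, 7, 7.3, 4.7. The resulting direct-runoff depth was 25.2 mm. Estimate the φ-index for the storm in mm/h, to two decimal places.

φ ≈ 2.13 mm/h

Only the 3 blocks with intensity above φ contribute runoff: 7, 7.3, 4.7 mm/h.
Σ(I−φ)·Δt = d  ⇒  (7+7.3+4.7 − 3φ)·2 = 25.2
φ = (19.00 − 25.2/2) / 3 = 2.13 mm/h.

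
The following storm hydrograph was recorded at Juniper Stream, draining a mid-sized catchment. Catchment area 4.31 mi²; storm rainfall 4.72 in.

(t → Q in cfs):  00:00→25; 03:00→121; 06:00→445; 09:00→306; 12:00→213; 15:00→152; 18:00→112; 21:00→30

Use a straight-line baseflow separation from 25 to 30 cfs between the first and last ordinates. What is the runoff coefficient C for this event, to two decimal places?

ΣQ_DR = 1184 cfs; V = ΣQ_DR·Δt = 1.279 × 10^7 ft³.
Runoff depth d = V / A = 1.277 in.
C = d / P = 1.277 / 4.72 = 0.27.

C ≈ 0.27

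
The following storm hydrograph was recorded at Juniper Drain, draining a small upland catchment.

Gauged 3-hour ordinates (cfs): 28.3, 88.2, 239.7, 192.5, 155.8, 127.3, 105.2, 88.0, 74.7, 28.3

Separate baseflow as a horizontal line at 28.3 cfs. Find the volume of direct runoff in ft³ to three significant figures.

V ≈ 9.13 × 10^6 ft³

Direct-runoff ordinates (Q − Q_b): 0.0, 59.9, 211.4, 164.2, 127.5, 99.0, 76.9, 59.7, 46.4, 0.0 cfs.
ΣQ_DR = 845.0 cfs.
With Δt = 3 h = 10800 s, V = ΣQ_DR · Δt = 845.0 × 10800 = 9.13 × 10^6 ft³.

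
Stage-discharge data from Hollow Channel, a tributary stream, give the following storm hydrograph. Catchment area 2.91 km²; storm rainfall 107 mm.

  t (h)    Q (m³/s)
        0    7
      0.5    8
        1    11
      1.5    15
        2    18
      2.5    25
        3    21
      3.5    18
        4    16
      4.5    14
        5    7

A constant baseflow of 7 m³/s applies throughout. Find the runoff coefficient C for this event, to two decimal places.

ΣQ_DR = 83.00 m³/s; V = ΣQ_DR·Δt = 1.494 × 10^5 m³.
Runoff depth d = V / A = 51.34 mm.
C = d / P = 51.34 / 107 = 0.48.

C ≈ 0.48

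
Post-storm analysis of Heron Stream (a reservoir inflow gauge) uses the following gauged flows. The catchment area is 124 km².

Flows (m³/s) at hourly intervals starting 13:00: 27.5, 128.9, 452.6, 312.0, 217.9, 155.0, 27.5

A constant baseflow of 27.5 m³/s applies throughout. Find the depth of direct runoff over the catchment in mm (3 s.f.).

d ≈ 32.8 mm

Direct runoff: 0.0, 101.4, 425.1, 284.5, 190.4, 127.5, 0.0 m³/s; ΣQ_DR = 1129 m³/s.
V = ΣQ_DR · Δt = 1129 × 3600 s = 4.064 × 10^6 m³.
Over A = 124 km², depth = V / A = 32.8 mm.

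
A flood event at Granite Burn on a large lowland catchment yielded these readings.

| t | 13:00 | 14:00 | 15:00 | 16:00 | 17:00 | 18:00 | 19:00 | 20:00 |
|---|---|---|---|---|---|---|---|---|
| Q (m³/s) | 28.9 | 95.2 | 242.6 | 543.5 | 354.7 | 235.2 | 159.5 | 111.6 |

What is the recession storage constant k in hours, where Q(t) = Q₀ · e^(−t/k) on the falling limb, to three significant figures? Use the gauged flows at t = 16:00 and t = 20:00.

On the falling limb, Q drops from 543.5 to 111.6 m³/s between t = 16:00 and t = 20:00 (Δt = 4 h).
k = −Δt / ln(Q₂/Q₁) = −4 / ln(111.6/543.5) = 2.53 h.

k ≈ 2.53 h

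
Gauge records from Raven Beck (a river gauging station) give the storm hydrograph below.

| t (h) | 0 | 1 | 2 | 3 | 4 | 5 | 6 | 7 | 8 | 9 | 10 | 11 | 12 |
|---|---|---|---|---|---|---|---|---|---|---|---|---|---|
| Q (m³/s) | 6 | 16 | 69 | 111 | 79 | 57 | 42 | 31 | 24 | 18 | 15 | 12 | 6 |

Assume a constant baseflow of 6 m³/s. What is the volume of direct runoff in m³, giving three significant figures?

V ≈ 1.47 × 10^6 m³

Direct-runoff ordinates (Q − Q_b): 0.0, 10.0, 63.0, 105.0, 73.0, 51.0, 36.0, 25.0, 18.0, 12.0, 9.0, 6.0, 0.0 m³/s.
ΣQ_DR = 408.0 m³/s.
With Δt = 1 h = 3600 s, V = ΣQ_DR · Δt = 408.0 × 3600 = 1.47 × 10^6 m³.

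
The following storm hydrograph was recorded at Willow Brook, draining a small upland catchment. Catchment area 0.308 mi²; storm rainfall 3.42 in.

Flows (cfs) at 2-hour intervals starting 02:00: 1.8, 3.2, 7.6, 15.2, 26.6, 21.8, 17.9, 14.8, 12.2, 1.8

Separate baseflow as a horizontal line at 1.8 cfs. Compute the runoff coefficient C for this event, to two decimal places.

ΣQ_DR = 104.9 cfs; V = ΣQ_DR·Δt = 7.553 × 10^5 ft³.
Runoff depth d = V / A = 1.056 in.
C = d / P = 1.056 / 3.42 = 0.31.

C ≈ 0.31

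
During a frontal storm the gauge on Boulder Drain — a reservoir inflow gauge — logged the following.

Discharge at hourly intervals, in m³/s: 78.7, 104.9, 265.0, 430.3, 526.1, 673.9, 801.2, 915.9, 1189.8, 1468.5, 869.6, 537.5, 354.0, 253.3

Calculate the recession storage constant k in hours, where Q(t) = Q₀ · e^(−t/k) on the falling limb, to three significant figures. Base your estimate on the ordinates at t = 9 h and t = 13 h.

On the falling limb, Q drops from 1468.5 to 253.3 m³/s between t = 9 h and t = 13 h (Δt = 4 h).
k = −Δt / ln(Q₂/Q₁) = −4 / ln(253.3/1468.5) = 2.28 h.

k ≈ 2.28 h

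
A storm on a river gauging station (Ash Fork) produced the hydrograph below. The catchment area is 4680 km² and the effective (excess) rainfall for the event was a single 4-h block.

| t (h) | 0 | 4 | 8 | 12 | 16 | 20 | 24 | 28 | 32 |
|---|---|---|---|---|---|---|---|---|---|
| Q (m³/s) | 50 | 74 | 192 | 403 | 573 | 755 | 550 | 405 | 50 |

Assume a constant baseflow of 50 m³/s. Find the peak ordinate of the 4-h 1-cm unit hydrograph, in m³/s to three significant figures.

Direct runoff: 0.0, 24.0, 142.0, 353.0, 523.0, 705.0, 500.0, 355.0, 0.0 m³/s; ΣQ_DR = 2602 m³/s, peak = 705.0 m³/s.
Runoff depth d = ΣQ_DR·Δt / A = 2602 × 14400 / (4680 km²) = 8.006 mm.
The 1-cm UH is the DRH scaled by (10 mm)/d, so U_p = 705.0 × 10/8.006 = 881 m³/s.

U_p ≈ 881 m³/s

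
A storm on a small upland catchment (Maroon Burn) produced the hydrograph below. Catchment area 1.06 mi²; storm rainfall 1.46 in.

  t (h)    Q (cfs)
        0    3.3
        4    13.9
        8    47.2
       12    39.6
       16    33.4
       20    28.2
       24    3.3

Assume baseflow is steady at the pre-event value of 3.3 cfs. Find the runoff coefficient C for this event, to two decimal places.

ΣQ_DR = 145.8 cfs; V = ΣQ_DR·Δt = 2.100 × 10^6 ft³.
Runoff depth d = V / A = 0.8526 in.
C = d / P = 0.8526 / 1.46 = 0.58.

C ≈ 0.58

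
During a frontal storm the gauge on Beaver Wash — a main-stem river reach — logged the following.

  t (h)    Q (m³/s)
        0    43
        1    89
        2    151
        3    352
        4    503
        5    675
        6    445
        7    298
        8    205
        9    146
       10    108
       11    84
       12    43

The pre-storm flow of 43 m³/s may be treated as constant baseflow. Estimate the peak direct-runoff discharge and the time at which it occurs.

Q_p = 632.0 m³/s at t = 5 h

Subtracting baseflow gives direct-runoff ordinates: 0.0, 46.0, 108.0, 309.0, 460.0, 632.0, 402.0, 255.0, 162.0, 103.0, 65.0, 41.0, 0.0 m³/s.
The maximum is 632.0 m³/s, occurring at the reading for t = 5 h.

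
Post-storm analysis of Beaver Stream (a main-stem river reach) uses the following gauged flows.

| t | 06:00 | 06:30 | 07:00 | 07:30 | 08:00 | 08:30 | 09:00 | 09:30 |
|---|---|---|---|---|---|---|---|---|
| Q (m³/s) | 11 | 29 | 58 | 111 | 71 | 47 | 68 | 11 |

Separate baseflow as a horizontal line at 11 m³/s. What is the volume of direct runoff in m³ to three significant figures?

Direct-runoff ordinates (Q − Q_b): 0.0, 18.0, 47.0, 100.0, 60.0, 36.0, 57.0, 0.0 m³/s.
ΣQ_DR = 318.0 m³/s.
With Δt = 0.5 h = 1800 s, V = ΣQ_DR · Δt = 318.0 × 1800 = 5.72 × 10^5 m³.

V ≈ 5.72 × 10^5 m³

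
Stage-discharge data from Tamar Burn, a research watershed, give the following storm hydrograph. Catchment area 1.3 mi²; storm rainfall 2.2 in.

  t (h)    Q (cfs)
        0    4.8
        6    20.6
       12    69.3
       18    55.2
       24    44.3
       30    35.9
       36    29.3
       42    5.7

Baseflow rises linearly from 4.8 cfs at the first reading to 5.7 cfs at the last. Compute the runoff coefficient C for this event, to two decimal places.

C ≈ 0.73

ΣQ_DR = 223.1 cfs; V = ΣQ_DR·Δt = 4.819 × 10^6 ft³.
Runoff depth d = V / A = 1.596 in.
C = d / P = 1.596 / 2.2 = 0.73.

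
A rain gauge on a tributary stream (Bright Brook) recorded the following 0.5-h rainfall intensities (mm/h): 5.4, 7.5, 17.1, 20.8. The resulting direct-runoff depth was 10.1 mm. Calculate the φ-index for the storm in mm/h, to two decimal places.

φ ≈ 8.85 mm/h

Only the 2 blocks with intensity above φ contribute runoff: 17.1, 20.8 mm/h.
Σ(I−φ)·Δt = d  ⇒  (17.1+20.8 − 2φ)·0.5 = 10.1
φ = (37.90 − 10.1/0.5) / 2 = 8.85 mm/h.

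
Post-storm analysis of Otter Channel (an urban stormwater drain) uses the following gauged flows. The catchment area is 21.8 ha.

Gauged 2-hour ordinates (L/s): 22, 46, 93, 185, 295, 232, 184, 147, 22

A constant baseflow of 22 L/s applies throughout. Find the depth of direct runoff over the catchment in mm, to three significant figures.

Direct runoff: 0.0, 24.0, 71.0, 163.0, 273.0, 210.0, 162.0, 125.0, 0.0 L/s; ΣQ_DR = 1028 L/s.
V = ΣQ_DR · Δt = 1028 × 7200 s = 7.402 × 10^6 L.
Over A = 21.8 ha, depth = V / A = 34.0 mm.

d ≈ 34.0 mm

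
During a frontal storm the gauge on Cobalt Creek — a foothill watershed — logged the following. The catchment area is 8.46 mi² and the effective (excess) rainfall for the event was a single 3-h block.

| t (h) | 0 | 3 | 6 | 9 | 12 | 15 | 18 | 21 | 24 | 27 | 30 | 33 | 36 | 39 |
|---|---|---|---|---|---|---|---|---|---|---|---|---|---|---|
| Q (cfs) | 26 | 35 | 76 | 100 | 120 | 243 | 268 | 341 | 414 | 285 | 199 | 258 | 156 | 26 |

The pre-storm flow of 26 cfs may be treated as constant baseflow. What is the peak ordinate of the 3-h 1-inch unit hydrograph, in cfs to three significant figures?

Direct runoff: 0.0, 9.0, 50.0, 74.0, 94.0, 217.0, 242.0, 315.0, 388.0, 259.0, 173.0, 232.0, 130.0, 0.0 cfs; ΣQ_DR = 2183 cfs, peak = 388.0 cfs.
Runoff depth d = ΣQ_DR·Δt / A = 2183 × 10800 / (8.46 mi²) = 1.200 in.
The 1-inch UH is the DRH scaled by (1 in)/d, so U_p = 388.0 × 1/1.200 = 323 cfs.

U_p ≈ 323 cfs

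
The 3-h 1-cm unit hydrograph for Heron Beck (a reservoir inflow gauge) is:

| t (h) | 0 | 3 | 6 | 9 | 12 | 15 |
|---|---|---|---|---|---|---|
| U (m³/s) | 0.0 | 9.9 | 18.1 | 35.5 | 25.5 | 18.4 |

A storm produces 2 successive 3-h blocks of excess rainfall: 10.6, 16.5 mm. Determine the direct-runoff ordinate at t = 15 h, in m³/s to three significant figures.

Q ≈ 61.6 m³/s

By discrete convolution, Q_j = Σ (P_i / 10 mm) · U_{j−i}.
At t = 15 h (j=5): Q = (10.6/10)·18.4 + (16.5/10)·25.5 = 61.6 m³/s.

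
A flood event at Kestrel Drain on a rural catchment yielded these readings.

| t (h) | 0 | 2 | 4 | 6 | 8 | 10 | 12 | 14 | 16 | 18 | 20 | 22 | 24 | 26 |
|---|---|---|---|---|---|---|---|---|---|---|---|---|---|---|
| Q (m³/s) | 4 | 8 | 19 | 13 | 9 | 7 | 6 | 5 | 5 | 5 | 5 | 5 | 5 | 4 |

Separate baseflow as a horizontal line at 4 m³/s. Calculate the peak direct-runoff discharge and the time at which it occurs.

Subtracting baseflow gives direct-runoff ordinates: 0.0, 4.0, 15.0, 9.0, 5.0, 3.0, 2.0, 1.0, 1.0, 1.0, 1.0, 1.0, 1.0, 0.0 m³/s.
The maximum is 15.0 m³/s, occurring at the reading for t = 4 h.

Q_p = 15.0 m³/s at t = 4 h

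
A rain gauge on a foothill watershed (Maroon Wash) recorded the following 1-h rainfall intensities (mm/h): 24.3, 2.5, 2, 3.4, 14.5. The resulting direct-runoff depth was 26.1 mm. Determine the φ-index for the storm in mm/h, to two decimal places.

φ ≈ 6.35 mm/h

Only the 2 blocks with intensity above φ contribute runoff: 24.3, 14.5 mm/h.
Σ(I−φ)·Δt = d  ⇒  (24.3+14.5 − 2φ)·1 = 26.1
φ = (38.80 − 26.1/1) / 2 = 6.35 mm/h.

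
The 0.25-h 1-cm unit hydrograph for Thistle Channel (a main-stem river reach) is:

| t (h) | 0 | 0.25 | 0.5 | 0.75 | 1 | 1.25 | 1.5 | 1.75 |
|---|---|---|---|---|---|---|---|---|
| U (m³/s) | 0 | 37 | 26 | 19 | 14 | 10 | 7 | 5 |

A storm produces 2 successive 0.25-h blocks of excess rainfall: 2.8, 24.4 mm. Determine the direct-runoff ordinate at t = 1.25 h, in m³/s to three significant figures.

By discrete convolution, Q_j = Σ (P_i / 10 mm) · U_{j−i}.
At t = 1.25 h (j=5): Q = (2.8/10)·10 + (24.4/10)·14 = 37.0 m³/s.

Q ≈ 37.0 m³/s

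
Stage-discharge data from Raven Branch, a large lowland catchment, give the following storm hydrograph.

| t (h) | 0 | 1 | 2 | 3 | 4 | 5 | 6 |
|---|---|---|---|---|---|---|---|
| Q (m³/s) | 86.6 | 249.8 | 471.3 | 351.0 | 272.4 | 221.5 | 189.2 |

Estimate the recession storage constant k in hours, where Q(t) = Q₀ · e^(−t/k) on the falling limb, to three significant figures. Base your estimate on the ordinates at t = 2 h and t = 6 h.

k ≈ 4.38 h

On the falling limb, Q drops from 471.3 to 189.2 m³/s between t = 2 h and t = 6 h (Δt = 4 h).
k = −Δt / ln(Q₂/Q₁) = −4 / ln(189.2/471.3) = 4.38 h.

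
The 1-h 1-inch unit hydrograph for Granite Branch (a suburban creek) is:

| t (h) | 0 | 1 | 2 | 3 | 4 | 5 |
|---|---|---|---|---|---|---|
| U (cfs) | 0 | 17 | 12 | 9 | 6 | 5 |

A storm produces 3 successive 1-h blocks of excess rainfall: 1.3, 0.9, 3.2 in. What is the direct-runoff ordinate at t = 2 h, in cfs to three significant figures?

Q ≈ 30.9 cfs

By discrete convolution, Q_j = Σ (P_i / 1 in) · U_{j−i}.
At t = 2 h (j=2): Q = (1.3/1)·12 + (0.9/1)·17 + (3.2/1)·0 = 30.9 cfs.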